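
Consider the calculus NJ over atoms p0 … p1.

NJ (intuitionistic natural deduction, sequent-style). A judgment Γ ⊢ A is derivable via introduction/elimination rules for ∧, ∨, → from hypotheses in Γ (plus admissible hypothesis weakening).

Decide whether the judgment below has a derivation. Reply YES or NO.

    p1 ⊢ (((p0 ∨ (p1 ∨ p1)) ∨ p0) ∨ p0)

Derivation trace:
[∨I₁] p1 ⊢ (((p0 ∨ (p1 ∨ p1)) ∨ p0) ∨ p0)
  [∨I₁] p1 ⊢ ((p0 ∨ (p1 ∨ p1)) ∨ p0)
    [∨I₂] p1 ⊢ (p0 ∨ (p1 ∨ p1))
      [∨I₂] p1 ⊢ (p1 ∨ p1)
        [Ax] p1 ⊢ p1

Result: YES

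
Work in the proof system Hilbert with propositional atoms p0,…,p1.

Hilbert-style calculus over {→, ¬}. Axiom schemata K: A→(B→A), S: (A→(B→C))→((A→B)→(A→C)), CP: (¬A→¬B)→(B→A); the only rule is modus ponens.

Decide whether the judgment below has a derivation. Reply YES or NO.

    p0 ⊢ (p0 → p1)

Search for a countermodel by truth-table:
  v=00: Γ:[p0=F] Δ:[(p0 → p1)=T] refutes=False
  v=01: Γ:[p0=F] Δ:[(p0 → p1)=T] refutes=False
  v=10: Γ:[p0=T] Δ:[(p0 → p1)=F] refutes=True  ← countermodel

Result: NO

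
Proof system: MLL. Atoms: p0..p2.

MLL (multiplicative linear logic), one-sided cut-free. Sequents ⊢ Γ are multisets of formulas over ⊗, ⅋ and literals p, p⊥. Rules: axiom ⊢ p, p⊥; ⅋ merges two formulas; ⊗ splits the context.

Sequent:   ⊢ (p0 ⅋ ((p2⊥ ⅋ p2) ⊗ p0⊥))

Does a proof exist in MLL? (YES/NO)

Proof tree:
[⅋]  ⊢ (p0 ⅋ ((p2⊥ ⅋ p2) ⊗ p0⊥))
  [⊗]  ⊢ p0, ((p2⊥ ⅋ p2) ⊗ p0⊥)
    [⅋]  ⊢ (p2⊥ ⅋ p2)
      [Ax]  ⊢ p2, p2⊥
    [Ax]  ⊢ p0, p0⊥

Result: YES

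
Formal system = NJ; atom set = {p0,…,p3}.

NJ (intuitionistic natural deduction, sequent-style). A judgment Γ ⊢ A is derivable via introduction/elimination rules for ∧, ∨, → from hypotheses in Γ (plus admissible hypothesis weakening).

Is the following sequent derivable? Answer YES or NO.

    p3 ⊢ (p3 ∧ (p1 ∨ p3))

Derivation (root first):
[∧I] p3 ⊢ (p3 ∧ (p1 ∨ p3))
  [Ax] p3 ⊢ p3
  [∨I₂] p3 ⊢ (p1 ∨ p3)
    [Ax] p3 ⊢ p3

Result: YES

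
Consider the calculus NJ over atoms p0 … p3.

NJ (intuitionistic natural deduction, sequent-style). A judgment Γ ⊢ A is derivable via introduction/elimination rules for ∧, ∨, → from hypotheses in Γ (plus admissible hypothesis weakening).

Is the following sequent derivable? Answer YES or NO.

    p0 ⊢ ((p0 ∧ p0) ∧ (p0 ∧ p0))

Derivation trace:
[∧I] p0 ⊢ ((p0 ∧ p0) ∧ (p0 ∧ p0))
  [∧I] p0 ⊢ (p0 ∧ p0)
    [Ax] p0 ⊢ p0
    [Ax] p0 ⊢ p0
  [∧I] p0 ⊢ (p0 ∧ p0)
    [Ax] p0 ⊢ p0
    [Ax] p0 ⊢ p0

Result: YES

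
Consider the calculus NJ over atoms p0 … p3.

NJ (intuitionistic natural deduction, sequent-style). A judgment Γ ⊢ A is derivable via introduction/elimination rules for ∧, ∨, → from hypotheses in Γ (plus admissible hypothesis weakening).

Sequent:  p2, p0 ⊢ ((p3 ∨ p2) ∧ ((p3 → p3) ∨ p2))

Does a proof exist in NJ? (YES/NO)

Proof tree:
[∧I] p2, p0 ⊢ ((p3 ∨ p2) ∧ ((p3 → p3) ∨ p2))
  [∨I₂] p2, p0 ⊢ (p3 ∨ p2)
    [Wk] p2, p0 ⊢ p2
      [Ax] p2 ⊢ p2
  [∨I₁]  ⊢ ((p3 → p3) ∨ p2)
    [→I]  ⊢ (p3 → p3)
      [Ax] p3 ⊢ p3

Result: YES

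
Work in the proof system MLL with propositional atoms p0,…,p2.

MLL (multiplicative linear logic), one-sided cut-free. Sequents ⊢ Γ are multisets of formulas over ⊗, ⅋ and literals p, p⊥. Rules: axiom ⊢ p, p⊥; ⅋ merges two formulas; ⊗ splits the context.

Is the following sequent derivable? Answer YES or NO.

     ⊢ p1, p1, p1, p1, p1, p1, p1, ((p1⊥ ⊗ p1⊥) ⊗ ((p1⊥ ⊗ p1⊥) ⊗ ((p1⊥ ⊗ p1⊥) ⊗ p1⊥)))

Proof tree:
[⊗]  ⊢ p1, p1, p1, p1, p1, p1, p1, ((p1⊥ ⊗ p1⊥) ⊗ ((p1⊥ ⊗ p1⊥) ⊗ ((p1⊥ ⊗ p1⊥) ⊗ p1⊥)))
  [⊗]  ⊢ p1, p1, (p1⊥ ⊗ p1⊥)
    [Ax]  ⊢ p1, p1⊥
    [Ax]  ⊢ p1, p1⊥
  [⊗]  ⊢ p1, p1, p1, p1, p1, ((p1⊥ ⊗ p1⊥) ⊗ ((p1⊥ ⊗ p1⊥) ⊗ p1⊥))
    [⊗]  ⊢ p1, p1, (p1⊥ ⊗ p1⊥)
      [Ax]  ⊢ p1, p1⊥
      [Ax]  ⊢ p1, p1⊥
    [⊗]  ⊢ p1, p1, p1, ((p1⊥ ⊗ p1⊥) ⊗ p1⊥)
      [⊗]  ⊢ p1, p1, (p1⊥ ⊗ p1⊥)
        [Ax]  ⊢ p1, p1⊥
        [Ax]  ⊢ p1, p1⊥
      [Ax]  ⊢ p1, p1⊥

Result: YES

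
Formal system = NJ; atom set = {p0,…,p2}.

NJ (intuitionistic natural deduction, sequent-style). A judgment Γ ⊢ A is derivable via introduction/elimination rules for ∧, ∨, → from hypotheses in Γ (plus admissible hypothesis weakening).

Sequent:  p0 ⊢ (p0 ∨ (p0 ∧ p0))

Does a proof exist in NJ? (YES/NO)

Proof tree:
[∨I₂] p0 ⊢ (p0 ∨ (p0 ∧ p0))
  [∧I] p0 ⊢ (p0 ∧ p0)
    [Ax] p0 ⊢ p0
    [Ax] p0 ⊢ p0

Result: YES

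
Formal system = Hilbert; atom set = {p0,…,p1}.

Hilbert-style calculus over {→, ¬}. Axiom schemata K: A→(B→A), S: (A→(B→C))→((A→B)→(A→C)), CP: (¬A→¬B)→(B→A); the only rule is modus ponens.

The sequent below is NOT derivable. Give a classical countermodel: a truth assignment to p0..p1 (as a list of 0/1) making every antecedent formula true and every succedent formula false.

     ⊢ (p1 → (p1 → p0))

Truth-table refutation:
  v=00: Γ:[] Δ:[(p1 → (p1 → p0))=T] refutes=False
  v=01: Γ:[] Δ:[(p1 → (p1 → p0))=F] refutes=True  ← countermodel

Result: [0, 1]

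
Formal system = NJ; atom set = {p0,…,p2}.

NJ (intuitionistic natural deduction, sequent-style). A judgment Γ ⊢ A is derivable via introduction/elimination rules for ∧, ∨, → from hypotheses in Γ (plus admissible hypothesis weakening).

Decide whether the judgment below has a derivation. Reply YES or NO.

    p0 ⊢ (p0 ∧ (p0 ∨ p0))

Derivation (root first):
[∧I] p0 ⊢ (p0 ∧ (p0 ∨ p0))
  [Ax] p0 ⊢ p0
  [∨I₁] p0 ⊢ (p0 ∨ p0)
    [Ax] p0 ⊢ p0

Result: YES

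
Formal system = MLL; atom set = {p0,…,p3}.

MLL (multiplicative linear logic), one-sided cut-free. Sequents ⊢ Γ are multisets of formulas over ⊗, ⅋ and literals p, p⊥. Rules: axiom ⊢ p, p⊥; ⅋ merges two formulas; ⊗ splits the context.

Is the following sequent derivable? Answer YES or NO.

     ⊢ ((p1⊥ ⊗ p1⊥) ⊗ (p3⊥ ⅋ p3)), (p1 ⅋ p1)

Derivation trace:
[⅋]  ⊢ ((p1⊥ ⊗ p1⊥) ⊗ (p3⊥ ⅋ p3)), (p1 ⅋ p1)
  [⊗]  ⊢ p1, p1, ((p1⊥ ⊗ p1⊥) ⊗ (p3⊥ ⅋ p3))
    [⊗]  ⊢ p1, p1, (p1⊥ ⊗ p1⊥)
      [Ax]  ⊢ p1, p1⊥
      [Ax]  ⊢ p1, p1⊥
    [⅋]  ⊢ (p3⊥ ⅋ p3)
      [Ax]  ⊢ p3, p3⊥

Result: YES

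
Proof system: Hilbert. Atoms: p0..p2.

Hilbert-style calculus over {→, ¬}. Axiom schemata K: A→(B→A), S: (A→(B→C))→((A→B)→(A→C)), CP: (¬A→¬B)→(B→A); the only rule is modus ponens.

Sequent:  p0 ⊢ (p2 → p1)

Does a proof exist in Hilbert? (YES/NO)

Enumerate valuations to refute Γ ⊢ Δ:
  v=000: Γ:[p0=F] Δ:[(p2 → p1)=T] refutes=False
  v=001: Γ:[p0=F] Δ:[(p2 → p1)=F] refutes=False
  v=010: Γ:[p0=F] Δ:[(p2 → p1)=T] refutes=False
  v=011: Γ:[p0=F] Δ:[(p2 → p1)=T] refutes=False
  v=100: Γ:[p0=T] Δ:[(p2 → p1)=T] refutes=False
  v=101: Γ:[p0=T] Δ:[(p2 → p1)=F] refutes=True  ← countermodel

Result: NO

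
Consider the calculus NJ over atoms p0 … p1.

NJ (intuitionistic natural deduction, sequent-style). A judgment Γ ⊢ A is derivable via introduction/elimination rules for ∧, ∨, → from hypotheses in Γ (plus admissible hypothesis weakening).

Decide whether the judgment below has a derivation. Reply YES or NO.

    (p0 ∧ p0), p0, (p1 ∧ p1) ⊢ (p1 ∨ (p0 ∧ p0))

Derivation trace:
[∨I₂] (p0 ∧ p0), p0, (p1 ∧ p1) ⊢ (p1 ∨ (p0 ∧ p0))
  [Wk] (p0 ∧ p0), p0, (p1 ∧ p1) ⊢ (p0 ∧ p0)
    [∧I] (p0 ∧ p0), p0 ⊢ (p0 ∧ p0)
      [Ax] p0 ⊢ p0
      [Wk] p0, (p0 ∧ p0) ⊢ p0
        [Ax] p0 ⊢ p0

Result: YES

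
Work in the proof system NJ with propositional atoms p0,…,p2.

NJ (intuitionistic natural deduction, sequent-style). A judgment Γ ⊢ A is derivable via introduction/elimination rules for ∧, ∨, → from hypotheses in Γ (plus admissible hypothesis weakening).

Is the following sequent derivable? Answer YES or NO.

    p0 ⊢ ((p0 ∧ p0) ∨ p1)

Derivation (root first):
[∨I₁] p0 ⊢ ((p0 ∧ p0) ∨ p1)
  [∧I] p0 ⊢ (p0 ∧ p0)
    [Ax] p0 ⊢ p0
    [Ax] p0 ⊢ p0

Result: YES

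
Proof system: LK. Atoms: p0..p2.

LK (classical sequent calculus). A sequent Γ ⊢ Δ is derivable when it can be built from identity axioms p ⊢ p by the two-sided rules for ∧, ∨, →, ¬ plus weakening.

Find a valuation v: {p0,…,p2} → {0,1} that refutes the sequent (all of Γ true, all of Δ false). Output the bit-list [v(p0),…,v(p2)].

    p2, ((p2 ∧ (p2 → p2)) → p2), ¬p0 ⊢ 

Enumerate valuations to refute Γ ⊢ Δ:
  v=000: Γ:[p2=F, ((p2 ∧ (p2 → p2)) → p2)=T, ¬p0=T] Δ:[] refutes=False
  v=001: Γ:[p2=T, ((p2 ∧ (p2 → p2)) → p2)=T, ¬p0=T] Δ:[] refutes=True  ← countermodel

Result: [0, 0, 1]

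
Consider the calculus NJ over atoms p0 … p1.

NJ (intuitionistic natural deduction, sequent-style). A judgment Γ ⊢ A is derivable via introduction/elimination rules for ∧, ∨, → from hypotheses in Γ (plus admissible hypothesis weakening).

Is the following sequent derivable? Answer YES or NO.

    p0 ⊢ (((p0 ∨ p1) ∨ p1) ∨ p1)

Proof tree:
[∨I₁] p0 ⊢ (((p0 ∨ p1) ∨ p1) ∨ p1)
  [∨I₁] p0 ⊢ ((p0 ∨ p1) ∨ p1)
    [∨I₁] p0 ⊢ (p0 ∨ p1)
      [Ax] p0 ⊢ p0

Result: YES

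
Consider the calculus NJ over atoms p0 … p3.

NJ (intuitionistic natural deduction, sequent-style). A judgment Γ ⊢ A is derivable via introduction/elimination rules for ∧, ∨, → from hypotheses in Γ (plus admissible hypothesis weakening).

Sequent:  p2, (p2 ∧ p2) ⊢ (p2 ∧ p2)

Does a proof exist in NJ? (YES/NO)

Derivation (root first):
[Wk] p2, (p2 ∧ p2) ⊢ (p2 ∧ p2)
  [∧I] p2 ⊢ (p2 ∧ p2)
    [Ax] p2 ⊢ p2
    [Ax] p2 ⊢ p2

Result: YES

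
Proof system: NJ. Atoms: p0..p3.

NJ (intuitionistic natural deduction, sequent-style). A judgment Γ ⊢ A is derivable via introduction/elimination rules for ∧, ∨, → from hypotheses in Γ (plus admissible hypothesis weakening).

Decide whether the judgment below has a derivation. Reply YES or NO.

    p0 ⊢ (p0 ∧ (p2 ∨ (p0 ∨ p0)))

Derivation trace:
[∧I] p0 ⊢ (p0 ∧ (p2 ∨ (p0 ∨ p0)))
  [Ax] p0 ⊢ p0
  [∨I₂] p0 ⊢ (p2 ∨ (p0 ∨ p0))
    [∨I₂] p0 ⊢ (p0 ∨ p0)
      [Ax] p0 ⊢ p0

Result: YES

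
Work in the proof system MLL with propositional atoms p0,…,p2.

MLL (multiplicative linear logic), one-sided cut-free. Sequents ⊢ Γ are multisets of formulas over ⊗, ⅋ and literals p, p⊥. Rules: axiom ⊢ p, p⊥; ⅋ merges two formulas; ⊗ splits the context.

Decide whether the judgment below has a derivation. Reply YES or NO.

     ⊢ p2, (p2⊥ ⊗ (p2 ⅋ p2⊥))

Proof tree:
[⊗]  ⊢ p2, (p2⊥ ⊗ (p2 ⅋ p2⊥))
  [Ax]  ⊢ p2, p2⊥
  [⅋]  ⊢ (p2 ⅋ p2⊥)
    [Ax]  ⊢ p2, p2⊥

Result: YES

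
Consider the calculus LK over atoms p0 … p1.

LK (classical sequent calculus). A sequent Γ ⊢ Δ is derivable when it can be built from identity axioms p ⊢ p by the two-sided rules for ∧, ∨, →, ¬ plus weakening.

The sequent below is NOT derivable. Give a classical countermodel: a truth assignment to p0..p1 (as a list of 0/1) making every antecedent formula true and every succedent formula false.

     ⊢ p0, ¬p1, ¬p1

Search for a countermodel by truth-table:
  v=00: Γ:[] Δ:[p0=F, ¬p1=T, ¬p1=T] refutes=False
  v=01: Γ:[] Δ:[p0=F, ¬p1=F, ¬p1=F] refutes=True  ← countermodel

Result: [0, 1]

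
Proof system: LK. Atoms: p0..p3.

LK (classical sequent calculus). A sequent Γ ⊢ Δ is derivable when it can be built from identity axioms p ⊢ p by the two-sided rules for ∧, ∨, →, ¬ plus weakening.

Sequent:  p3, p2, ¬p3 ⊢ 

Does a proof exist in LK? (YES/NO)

Derivation trace:
[¬L] p3, p2, ¬p3 ⊢ 
  [WL] p3, p2 ⊢ p3
    [Ax] p3 ⊢ p3

Result: YES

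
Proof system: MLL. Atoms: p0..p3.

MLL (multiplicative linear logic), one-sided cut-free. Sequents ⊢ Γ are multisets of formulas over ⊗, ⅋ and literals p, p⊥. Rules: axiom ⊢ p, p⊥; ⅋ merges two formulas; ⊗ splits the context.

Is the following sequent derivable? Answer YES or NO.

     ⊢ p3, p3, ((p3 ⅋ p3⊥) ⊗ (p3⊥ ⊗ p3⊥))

Proof tree:
[⊗]  ⊢ p3, p3, ((p3 ⅋ p3⊥) ⊗ (p3⊥ ⊗ p3⊥))
  [⅋]  ⊢ (p3 ⅋ p3⊥)
    [Ax]  ⊢ p3, p3⊥
  [⊗]  ⊢ p3, p3, (p3⊥ ⊗ p3⊥)
    [Ax]  ⊢ p3, p3⊥
    [Ax]  ⊢ p3, p3⊥

Result: YES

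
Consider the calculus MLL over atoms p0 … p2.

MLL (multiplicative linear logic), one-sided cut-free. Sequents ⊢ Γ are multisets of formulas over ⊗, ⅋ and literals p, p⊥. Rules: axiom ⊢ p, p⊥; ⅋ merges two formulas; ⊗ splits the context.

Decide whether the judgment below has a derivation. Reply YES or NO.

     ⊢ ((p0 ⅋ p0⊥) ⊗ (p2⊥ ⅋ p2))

Derivation trace:
[⊗]  ⊢ ((p0 ⅋ p0⊥) ⊗ (p2⊥ ⅋ p2))
  [⅋]  ⊢ (p0 ⅋ p0⊥)
    [Ax]  ⊢ p0, p0⊥
  [⅋]  ⊢ (p2⊥ ⅋ p2)
    [Ax]  ⊢ p2, p2⊥

Result: YES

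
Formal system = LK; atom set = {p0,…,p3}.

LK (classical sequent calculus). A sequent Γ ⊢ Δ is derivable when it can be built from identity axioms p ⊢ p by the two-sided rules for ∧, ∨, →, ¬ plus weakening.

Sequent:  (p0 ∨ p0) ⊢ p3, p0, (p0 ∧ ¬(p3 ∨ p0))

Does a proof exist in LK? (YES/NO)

Derivation (root first):
[∧R] (p0 ∨ p0) ⊢ p3, p0, (p0 ∧ ¬(p3 ∨ p0))
  [∨L] (p0 ∨ p0) ⊢ p0
    [Ax] p0 ⊢ p0
    [Ax] p0 ⊢ p0
  [¬R]  ⊢ p3, p0, ¬(p3 ∨ p0)
    [∨L] (p3 ∨ p0) ⊢ p3, p0
      [Ax] p3 ⊢ p3
      [Ax] p0 ⊢ p0

Result: YES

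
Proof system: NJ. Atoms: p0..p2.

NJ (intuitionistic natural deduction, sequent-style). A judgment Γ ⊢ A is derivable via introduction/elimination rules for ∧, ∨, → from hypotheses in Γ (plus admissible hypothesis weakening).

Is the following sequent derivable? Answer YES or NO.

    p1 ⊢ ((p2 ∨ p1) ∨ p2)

Proof tree:
[∨I₁] p1 ⊢ ((p2 ∨ p1) ∨ p2)
  [∨I₂] p1 ⊢ (p2 ∨ p1)
    [Ax] p1 ⊢ p1

Result: YES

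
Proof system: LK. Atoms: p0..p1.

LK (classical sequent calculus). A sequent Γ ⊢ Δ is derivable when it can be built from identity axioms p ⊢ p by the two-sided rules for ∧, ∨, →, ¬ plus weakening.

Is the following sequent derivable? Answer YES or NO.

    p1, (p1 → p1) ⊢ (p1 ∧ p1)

Derivation (root first):
[∧R] p1, (p1 → p1) ⊢ (p1 ∧ p1)
  [→L] p1, (p1 → p1) ⊢ p1
    [Ax] p1 ⊢ p1
    [Ax] p1 ⊢ p1
  [Ax] p1 ⊢ p1

Result: YES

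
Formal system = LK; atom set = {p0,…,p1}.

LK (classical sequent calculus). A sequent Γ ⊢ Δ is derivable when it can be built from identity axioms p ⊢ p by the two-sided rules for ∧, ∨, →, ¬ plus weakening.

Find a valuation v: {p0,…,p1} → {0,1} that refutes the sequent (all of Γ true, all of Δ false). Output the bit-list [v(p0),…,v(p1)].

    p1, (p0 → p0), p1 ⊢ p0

Search for a countermodel by truth-table:
  v=00: Γ:[p1=F, (p0 → p0)=T, p1=F] Δ:[p0=F] refutes=False
  v=01: Γ:[p1=T, (p0 → p0)=T, p1=T] Δ:[p0=F] refutes=True  ← countermodel

Result: [0, 1]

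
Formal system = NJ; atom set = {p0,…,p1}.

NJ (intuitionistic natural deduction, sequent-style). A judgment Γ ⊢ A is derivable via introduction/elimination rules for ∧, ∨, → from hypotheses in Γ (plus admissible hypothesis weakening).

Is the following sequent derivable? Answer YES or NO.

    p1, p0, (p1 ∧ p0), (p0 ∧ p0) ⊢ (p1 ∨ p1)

Derivation (root first):
[Wk] p1, p0, (p1 ∧ p0), (p0 ∧ p0) ⊢ (p1 ∨ p1)
  [Wk] p1, p0, (p1 ∧ p0) ⊢ (p1 ∨ p1)
    [∨I₁] p1, p0 ⊢ (p1 ∨ p1)
      [Wk] p1, p0 ⊢ p1
        [Ax] p1 ⊢ p1

Result: YES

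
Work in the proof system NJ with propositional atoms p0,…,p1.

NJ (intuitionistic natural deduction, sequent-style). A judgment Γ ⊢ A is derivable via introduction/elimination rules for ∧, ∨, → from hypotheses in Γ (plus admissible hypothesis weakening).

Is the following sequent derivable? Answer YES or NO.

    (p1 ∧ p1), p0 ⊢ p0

Derivation (root first):
[→E] (p1 ∧ p1), p0 ⊢ p0
  [→I] (p1 ∧ p1) ⊢ (p0 → p0)
    [Wk] p0, (p1 ∧ p1) ⊢ p0
      [Ax] p0 ⊢ p0
  [Wk] p0, (p1 ∧ p1) ⊢ p0
    [Ax] p0 ⊢ p0

Result: YES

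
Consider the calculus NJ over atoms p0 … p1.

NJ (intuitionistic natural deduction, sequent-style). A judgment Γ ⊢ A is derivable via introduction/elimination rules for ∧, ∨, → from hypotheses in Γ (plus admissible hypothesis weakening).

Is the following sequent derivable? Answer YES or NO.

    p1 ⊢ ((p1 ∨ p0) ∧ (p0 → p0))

Proof tree:
[∧I] p1 ⊢ ((p1 ∨ p0) ∧ (p0 → p0))
  [∨I₁] p1, p1 ⊢ (p1 ∨ p0)
    [Wk] p1, p1 ⊢ p1
      [Ax] p1 ⊢ p1
  [→I]  ⊢ (p0 → p0)
    [Ax] p0 ⊢ p0

Result: YES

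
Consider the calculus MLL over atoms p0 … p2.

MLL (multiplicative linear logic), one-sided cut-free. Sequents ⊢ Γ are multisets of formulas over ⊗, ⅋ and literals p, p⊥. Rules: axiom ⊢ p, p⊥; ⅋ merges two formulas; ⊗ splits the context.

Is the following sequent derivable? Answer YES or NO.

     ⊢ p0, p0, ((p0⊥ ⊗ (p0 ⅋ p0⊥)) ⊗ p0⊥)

Derivation (root first):
[⊗]  ⊢ p0, p0, ((p0⊥ ⊗ (p0 ⅋ p0⊥)) ⊗ p0⊥)
  [⊗]  ⊢ p0, (p0⊥ ⊗ (p0 ⅋ p0⊥))
    [Ax]  ⊢ p0, p0⊥
    [⅋]  ⊢ (p0 ⅋ p0⊥)
      [Ax]  ⊢ p0, p0⊥
  [Ax]  ⊢ p0, p0⊥

Result: YES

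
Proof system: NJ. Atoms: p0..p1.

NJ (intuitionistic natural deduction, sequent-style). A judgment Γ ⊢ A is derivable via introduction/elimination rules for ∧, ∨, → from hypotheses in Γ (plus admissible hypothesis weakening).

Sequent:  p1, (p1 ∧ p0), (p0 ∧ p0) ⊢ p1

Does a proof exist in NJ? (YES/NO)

Derivation trace:
[Wk] p1, (p1 ∧ p0), (p0 ∧ p0) ⊢ p1
  [Wk] p1, (p1 ∧ p0) ⊢ p1
    [Ax] p1 ⊢ p1

Result: YES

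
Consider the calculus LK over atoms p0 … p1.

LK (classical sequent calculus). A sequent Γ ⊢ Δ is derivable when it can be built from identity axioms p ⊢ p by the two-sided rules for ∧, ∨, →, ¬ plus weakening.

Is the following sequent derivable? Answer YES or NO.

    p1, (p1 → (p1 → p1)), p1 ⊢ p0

Search for a countermodel by truth-table:
  v=00: Γ:[p1=F, (p1 → (p1 → p1))=T, p1=F] Δ:[p0=F] refutes=False
  v=01: Γ:[p1=T, (p1 → (p1 → p1))=T, p1=T] Δ:[p0=F] refutes=True  ← countermodel

Result: NO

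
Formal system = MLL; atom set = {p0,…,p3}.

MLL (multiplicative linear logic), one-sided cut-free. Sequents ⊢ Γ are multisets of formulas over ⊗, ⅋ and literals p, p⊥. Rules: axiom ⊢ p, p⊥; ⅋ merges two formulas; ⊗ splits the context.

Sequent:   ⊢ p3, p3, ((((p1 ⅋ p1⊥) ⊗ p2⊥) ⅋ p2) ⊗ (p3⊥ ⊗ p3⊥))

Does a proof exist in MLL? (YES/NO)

Derivation trace:
[⊗]  ⊢ p3, p3, ((((p1 ⅋ p1⊥) ⊗ p2⊥) ⅋ p2) ⊗ (p3⊥ ⊗ p3⊥))
  [⅋]  ⊢ (((p1 ⅋ p1⊥) ⊗ p2⊥) ⅋ p2)
    [⊗]  ⊢ p2, ((p1 ⅋ p1⊥) ⊗ p2⊥)
      [⅋]  ⊢ (p1 ⅋ p1⊥)
        [Ax]  ⊢ p1, p1⊥
      [Ax]  ⊢ p2, p2⊥
  [⊗]  ⊢ p3, p3, (p3⊥ ⊗ p3⊥)
    [Ax]  ⊢ p3, p3⊥
    [Ax]  ⊢ p3, p3⊥

Result: YES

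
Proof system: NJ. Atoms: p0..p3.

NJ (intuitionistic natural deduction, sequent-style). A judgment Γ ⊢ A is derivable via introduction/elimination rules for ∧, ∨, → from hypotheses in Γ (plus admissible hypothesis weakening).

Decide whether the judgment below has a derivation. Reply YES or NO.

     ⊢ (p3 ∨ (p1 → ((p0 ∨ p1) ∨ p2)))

Derivation (root first):
[∨I₂]  ⊢ (p3 ∨ (p1 → ((p0 ∨ p1) ∨ p2)))
  [→I]  ⊢ (p1 → ((p0 ∨ p1) ∨ p2))
    [∨I₁] p1 ⊢ ((p0 ∨ p1) ∨ p2)
      [∨I₂] p1 ⊢ (p0 ∨ p1)
        [Ax] p1 ⊢ p1

Result: YES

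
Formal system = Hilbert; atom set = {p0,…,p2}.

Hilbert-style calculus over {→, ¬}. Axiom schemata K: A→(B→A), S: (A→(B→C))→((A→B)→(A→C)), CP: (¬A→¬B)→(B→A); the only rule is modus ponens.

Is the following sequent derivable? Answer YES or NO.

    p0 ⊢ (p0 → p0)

Derivation (root first):
[MP] p0 ⊢ (p0 → p0)
  [MP]  ⊢ ((p0 → p0) → (p0 → p0))
    [S]  ⊢ ((p0 → (p0 → p0)) → ((p0 → p0) → (p0 → p0)))
    [K]  ⊢ (p0 → (p0 → p0))
  [MP] p0 ⊢ (p0 → p0)
    [K]  ⊢ (p0 → (p0 → p0))
    [Hyp] p0 ⊢ p0

Result: YES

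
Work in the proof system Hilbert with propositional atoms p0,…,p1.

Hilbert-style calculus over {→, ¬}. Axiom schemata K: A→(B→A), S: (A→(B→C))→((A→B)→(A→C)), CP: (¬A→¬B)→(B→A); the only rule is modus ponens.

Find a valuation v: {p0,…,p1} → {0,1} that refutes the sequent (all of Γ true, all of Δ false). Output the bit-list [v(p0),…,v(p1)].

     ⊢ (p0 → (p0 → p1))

Enumerate valuations to refute Γ ⊢ Δ:
  v=00: Γ:[] Δ:[(p0 → (p0 → p1))=T] refutes=False
  v=01: Γ:[] Δ:[(p0 → (p0 → p1))=T] refutes=False
  v=10: Γ:[] Δ:[(p0 → (p0 → p1))=F] refutes=True  ← countermodel

Result: [1, 0]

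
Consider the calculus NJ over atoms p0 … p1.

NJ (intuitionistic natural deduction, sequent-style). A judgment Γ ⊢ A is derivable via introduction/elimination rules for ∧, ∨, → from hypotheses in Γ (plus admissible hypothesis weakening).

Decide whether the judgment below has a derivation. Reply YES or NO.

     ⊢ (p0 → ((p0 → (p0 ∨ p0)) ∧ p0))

Derivation trace:
[→I]  ⊢ (p0 → ((p0 → (p0 ∨ p0)) ∧ p0))
  [∧I] p0 ⊢ ((p0 → (p0 ∨ p0)) ∧ p0)
    [→I]  ⊢ (p0 → (p0 ∨ p0))
      [∨I₁] p0 ⊢ (p0 ∨ p0)
        [Ax] p0 ⊢ p0
    [Ax] p0 ⊢ p0

Result: YES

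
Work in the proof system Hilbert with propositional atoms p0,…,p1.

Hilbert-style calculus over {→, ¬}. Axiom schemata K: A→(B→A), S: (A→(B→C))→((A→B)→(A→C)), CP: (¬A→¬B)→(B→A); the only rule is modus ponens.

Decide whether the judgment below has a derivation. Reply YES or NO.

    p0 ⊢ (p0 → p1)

Search for a countermodel by truth-table:
  v=00: Γ:[p0=F] Δ:[(p0 → p1)=T] refutes=False
  v=01: Γ:[p0=F] Δ:[(p0 → p1)=T] refutes=False
  v=10: Γ:[p0=T] Δ:[(p0 → p1)=F] refutes=True  ← countermodel

Result: NO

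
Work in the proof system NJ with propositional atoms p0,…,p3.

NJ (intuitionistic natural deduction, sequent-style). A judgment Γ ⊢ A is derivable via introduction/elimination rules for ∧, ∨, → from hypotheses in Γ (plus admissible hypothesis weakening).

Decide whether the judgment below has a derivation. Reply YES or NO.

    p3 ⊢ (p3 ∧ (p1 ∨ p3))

Derivation trace:
[∧I] p3 ⊢ (p3 ∧ (p1 ∨ p3))
  [Ax] p3 ⊢ p3
  [∨I₂] p3 ⊢ (p1 ∨ p3)
    [Ax] p3 ⊢ p3

Result: YES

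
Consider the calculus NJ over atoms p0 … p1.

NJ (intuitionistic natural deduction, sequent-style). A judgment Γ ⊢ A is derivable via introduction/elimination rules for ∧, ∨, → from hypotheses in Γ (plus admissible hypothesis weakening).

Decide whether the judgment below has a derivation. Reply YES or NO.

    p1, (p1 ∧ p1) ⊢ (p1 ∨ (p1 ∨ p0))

Proof tree:
[∨I₂] p1, (p1 ∧ p1) ⊢ (p1 ∨ (p1 ∨ p0))
  [∨I₁] p1, (p1 ∧ p1) ⊢ (p1 ∨ p0)
    [→E] p1, (p1 ∧ p1) ⊢ p1
      [→I]  ⊢ (p1 → p1)
        [Ax] p1 ⊢ p1
      [Wk] p1, (p1 ∧ p1) ⊢ p1
        [Ax] p1 ⊢ p1

Result: YES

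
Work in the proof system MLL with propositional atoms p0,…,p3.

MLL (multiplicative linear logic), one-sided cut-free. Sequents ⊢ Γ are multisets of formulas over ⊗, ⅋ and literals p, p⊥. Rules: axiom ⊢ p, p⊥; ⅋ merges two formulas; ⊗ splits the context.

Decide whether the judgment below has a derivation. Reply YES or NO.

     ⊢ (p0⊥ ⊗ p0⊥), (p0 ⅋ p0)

Proof tree:
[⅋]  ⊢ (p0⊥ ⊗ p0⊥), (p0 ⅋ p0)
  [⊗]  ⊢ p0, p0, (p0⊥ ⊗ p0⊥)
    [Ax]  ⊢ p0, p0⊥
    [Ax]  ⊢ p0, p0⊥

Result: YES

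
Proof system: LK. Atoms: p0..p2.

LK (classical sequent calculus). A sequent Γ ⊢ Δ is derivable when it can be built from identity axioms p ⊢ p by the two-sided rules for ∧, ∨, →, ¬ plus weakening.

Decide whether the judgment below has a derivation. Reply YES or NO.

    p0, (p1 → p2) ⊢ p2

Truth-table refutation:
  v=000: Γ:[p0=F, (p1 → p2)=T] Δ:[p2=F] refutes=False
  v=001: Γ:[p0=F, (p1 → p2)=T] Δ:[p2=T] refutes=False
  v=010: Γ:[p0=F, (p1 → p2)=F] Δ:[p2=F] refutes=False
  v=011: Γ:[p0=F, (p1 → p2)=T] Δ:[p2=T] refutes=False
  v=100: Γ:[p0=T, (p1 → p2)=T] Δ:[p2=F] refutes=True  ← countermodel

Result: NO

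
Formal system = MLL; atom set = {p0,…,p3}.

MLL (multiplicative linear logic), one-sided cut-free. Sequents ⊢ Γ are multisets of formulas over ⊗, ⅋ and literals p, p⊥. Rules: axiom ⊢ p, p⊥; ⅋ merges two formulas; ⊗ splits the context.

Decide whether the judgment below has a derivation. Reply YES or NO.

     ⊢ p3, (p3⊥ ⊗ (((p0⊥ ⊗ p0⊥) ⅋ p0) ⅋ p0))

Derivation trace:
[⊗]  ⊢ p3, (p3⊥ ⊗ (((p0⊥ ⊗ p0⊥) ⅋ p0) ⅋ p0))
  [Ax]  ⊢ p3, p3⊥
  [⅋]  ⊢ (((p0⊥ ⊗ p0⊥) ⅋ p0) ⅋ p0)
    [⅋]  ⊢ p0, ((p0⊥ ⊗ p0⊥) ⅋ p0)
      [⊗]  ⊢ p0, p0, (p0⊥ ⊗ p0⊥)
        [Ax]  ⊢ p0, p0⊥
        [Ax]  ⊢ p0, p0⊥

Result: YES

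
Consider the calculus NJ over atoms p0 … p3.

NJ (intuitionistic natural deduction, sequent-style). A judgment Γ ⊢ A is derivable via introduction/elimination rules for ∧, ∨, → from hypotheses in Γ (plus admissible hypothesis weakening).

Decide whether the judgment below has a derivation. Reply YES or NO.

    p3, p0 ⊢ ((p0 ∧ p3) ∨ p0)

Derivation trace:
[∨I₁] p3, p0 ⊢ ((p0 ∧ p3) ∨ p0)
  [∧I] p3, p0 ⊢ (p0 ∧ p3)
    [Ax] p0 ⊢ p0
    [Ax] p3 ⊢ p3

Result: YES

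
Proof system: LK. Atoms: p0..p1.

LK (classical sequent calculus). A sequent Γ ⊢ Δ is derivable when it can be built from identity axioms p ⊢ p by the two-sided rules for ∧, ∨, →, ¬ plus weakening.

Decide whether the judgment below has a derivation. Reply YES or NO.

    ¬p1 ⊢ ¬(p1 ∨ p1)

Derivation trace:
[¬L] ¬p1 ⊢ ¬(p1 ∨ p1)
  [¬R]  ⊢ p1, ¬(p1 ∨ p1)
    [∨L] (p1 ∨ p1) ⊢ p1
      [Ax] p1 ⊢ p1
      [Ax] p1 ⊢ p1

Result: YES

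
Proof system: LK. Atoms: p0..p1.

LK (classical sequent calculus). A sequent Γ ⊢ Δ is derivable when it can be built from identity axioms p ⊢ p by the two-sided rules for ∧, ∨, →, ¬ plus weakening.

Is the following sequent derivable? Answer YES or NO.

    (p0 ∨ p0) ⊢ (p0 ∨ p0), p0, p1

Derivation trace:
[WR] (p0 ∨ p0) ⊢ (p0 ∨ p0), p0, p1
  [∨L] (p0 ∨ p0) ⊢ (p0 ∨ p0), p0
    [∨R] p0 ⊢ (p0 ∨ p0)
      [WR] p0 ⊢ p0, p0
        [Ax] p0 ⊢ p0
    [WR] p0 ⊢ p0, p0
      [Ax] p0 ⊢ p0

Result: YES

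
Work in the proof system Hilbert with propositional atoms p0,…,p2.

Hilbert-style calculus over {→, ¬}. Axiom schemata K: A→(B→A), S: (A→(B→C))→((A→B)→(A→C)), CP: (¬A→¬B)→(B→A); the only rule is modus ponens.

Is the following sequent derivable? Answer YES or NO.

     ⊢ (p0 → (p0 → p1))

Enumerate valuations to refute Γ ⊢ Δ:
  v=000: Γ:[] Δ:[(p0 → (p0 → p1))=T] refutes=False
  v=001: Γ:[] Δ:[(p0 → (p0 → p1))=T] refutes=False
  v=010: Γ:[] Δ:[(p0 → (p0 → p1))=T] refutes=False
  v=011: Γ:[] Δ:[(p0 → (p0 → p1))=T] refutes=False
  v=100: Γ:[] Δ:[(p0 → (p0 → p1))=F] refutes=True  ← countermodel

Result: NO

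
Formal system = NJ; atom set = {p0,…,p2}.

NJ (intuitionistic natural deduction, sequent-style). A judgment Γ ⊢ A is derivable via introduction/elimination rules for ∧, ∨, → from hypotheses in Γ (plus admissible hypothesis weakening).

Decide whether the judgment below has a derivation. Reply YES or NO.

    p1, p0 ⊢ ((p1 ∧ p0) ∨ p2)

Proof tree:
[∨I₁] p1, p0 ⊢ ((p1 ∧ p0) ∨ p2)
  [∧I] p1, p0 ⊢ (p1 ∧ p0)
    [Ax] p1 ⊢ p1
    [Ax] p0 ⊢ p0

Result: YES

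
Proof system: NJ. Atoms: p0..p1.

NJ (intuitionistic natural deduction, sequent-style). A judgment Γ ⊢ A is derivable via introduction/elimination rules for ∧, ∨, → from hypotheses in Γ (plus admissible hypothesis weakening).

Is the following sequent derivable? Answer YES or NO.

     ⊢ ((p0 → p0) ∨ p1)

Derivation (root first):
[∨I₁]  ⊢ ((p0 → p0) ∨ p1)
  [→I]  ⊢ (p0 → p0)
    [Ax] p0 ⊢ p0

Result: YES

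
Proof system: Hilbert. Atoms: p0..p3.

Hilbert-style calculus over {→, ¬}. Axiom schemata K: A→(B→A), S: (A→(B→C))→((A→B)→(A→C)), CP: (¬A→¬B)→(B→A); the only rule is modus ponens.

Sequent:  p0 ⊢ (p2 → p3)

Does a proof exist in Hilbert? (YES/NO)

Enumerate valuations to refute Γ ⊢ Δ:
  v=0000: Γ:[p0=F] Δ:[(p2 → p3)=T] refutes=False
  v=0001: Γ:[p0=F] Δ:[(p2 → p3)=T] refutes=False
  v=0010: Γ:[p0=F] Δ:[(p2 → p3)=F] refutes=False
  v=0011: Γ:[p0=F] Δ:[(p2 → p3)=T] refutes=False
  v=0100: Γ:[p0=F] Δ:[(p2 → p3)=T] refutes=False
  v=0101: Γ:[p0=F] Δ:[(p2 → p3)=T] refutes=False
  v=0110: Γ:[p0=F] Δ:[(p2 → p3)=F] refutes=False
  v=0111: Γ:[p0=F] Δ:[(p2 → p3)=T] refutes=False
  v=1000: Γ:[p0=T] Δ:[(p2 → p3)=T] refutes=False
  v=1001: Γ:[p0=T] Δ:[(p2 → p3)=T] refutes=False
  v=1010: Γ:[p0=T] Δ:[(p2 → p3)=F] refutes=True  ← countermodel

Result: NO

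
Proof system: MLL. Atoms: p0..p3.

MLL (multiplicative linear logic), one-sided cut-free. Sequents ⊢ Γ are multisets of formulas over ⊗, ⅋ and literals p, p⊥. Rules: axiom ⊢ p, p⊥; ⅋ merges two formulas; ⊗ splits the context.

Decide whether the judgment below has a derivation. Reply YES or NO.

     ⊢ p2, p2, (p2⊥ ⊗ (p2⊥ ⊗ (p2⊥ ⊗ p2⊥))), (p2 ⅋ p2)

Derivation (root first):
[⅋]  ⊢ p2, p2, (p2⊥ ⊗ (p2⊥ ⊗ (p2⊥ ⊗ p2⊥))), (p2 ⅋ p2)
  [⊗]  ⊢ p2, p2, p2, p2, (p2⊥ ⊗ (p2⊥ ⊗ (p2⊥ ⊗ p2⊥)))
    [Ax]  ⊢ p2, p2⊥
    [⊗]  ⊢ p2, p2, p2, (p2⊥ ⊗ (p2⊥ ⊗ p2⊥))
      [Ax]  ⊢ p2, p2⊥
      [⊗]  ⊢ p2, p2, (p2⊥ ⊗ p2⊥)
        [Ax]  ⊢ p2, p2⊥
        [Ax]  ⊢ p2, p2⊥

Result: YES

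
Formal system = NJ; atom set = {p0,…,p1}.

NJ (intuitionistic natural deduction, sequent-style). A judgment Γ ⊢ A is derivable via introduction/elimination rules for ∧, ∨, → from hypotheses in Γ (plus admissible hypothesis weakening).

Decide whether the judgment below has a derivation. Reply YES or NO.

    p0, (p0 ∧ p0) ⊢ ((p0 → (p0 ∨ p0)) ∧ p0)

Derivation trace:
[Wk] p0, (p0 ∧ p0) ⊢ ((p0 → (p0 ∨ p0)) ∧ p0)
  [∧I] p0 ⊢ ((p0 → (p0 ∨ p0)) ∧ p0)
    [→I]  ⊢ (p0 → (p0 ∨ p0))
      [∨I₂] p0 ⊢ (p0 ∨ p0)
        [Ax] p0 ⊢ p0
    [Ax] p0 ⊢ p0

Result: YES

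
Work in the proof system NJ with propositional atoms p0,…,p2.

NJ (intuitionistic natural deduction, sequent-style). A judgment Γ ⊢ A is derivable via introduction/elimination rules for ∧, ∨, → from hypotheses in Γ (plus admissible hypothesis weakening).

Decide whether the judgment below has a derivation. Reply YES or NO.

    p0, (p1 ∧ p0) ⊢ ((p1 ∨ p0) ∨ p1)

Derivation trace:
[∨I₁] p0, (p1 ∧ p0) ⊢ ((p1 ∨ p0) ∨ p1)
  [Wk] p0, (p1 ∧ p0) ⊢ (p1 ∨ p0)
    [∨I₂] p0 ⊢ (p1 ∨ p0)
      [Ax] p0 ⊢ p0

Result: YES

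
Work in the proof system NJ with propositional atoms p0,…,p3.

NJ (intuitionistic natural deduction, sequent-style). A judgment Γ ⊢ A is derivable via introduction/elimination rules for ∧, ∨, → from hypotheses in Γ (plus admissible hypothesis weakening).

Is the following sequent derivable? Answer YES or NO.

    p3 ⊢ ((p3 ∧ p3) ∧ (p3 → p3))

Derivation trace:
[∧I] p3 ⊢ ((p3 ∧ p3) ∧ (p3 → p3))
  [∧I] p3 ⊢ (p3 ∧ p3)
    [Ax] p3 ⊢ p3
    [Ax] p3 ⊢ p3
  [→I]  ⊢ (p3 → p3)
    [Ax] p3 ⊢ p3

Result: YES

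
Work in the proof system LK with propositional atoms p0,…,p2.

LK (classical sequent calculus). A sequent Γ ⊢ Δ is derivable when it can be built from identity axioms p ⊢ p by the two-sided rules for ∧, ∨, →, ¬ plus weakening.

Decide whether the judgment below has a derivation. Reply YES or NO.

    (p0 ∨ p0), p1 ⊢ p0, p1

Derivation trace:
[WL] (p0 ∨ p0), p1 ⊢ p0, p1
  [WR] (p0 ∨ p0) ⊢ p0, p1
    [∨L] (p0 ∨ p0) ⊢ p0
      [Ax] p0 ⊢ p0
      [Ax] p0 ⊢ p0

Result: YES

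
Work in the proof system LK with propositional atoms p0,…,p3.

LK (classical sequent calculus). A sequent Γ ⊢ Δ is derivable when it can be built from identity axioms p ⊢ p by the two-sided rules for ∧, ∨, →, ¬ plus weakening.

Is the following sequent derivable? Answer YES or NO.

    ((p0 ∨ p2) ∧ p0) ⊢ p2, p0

Derivation trace:
[∧L] ((p0 ∨ p2) ∧ p0) ⊢ p2, p0
  [∨L] p0, (p0 ∨ p2) ⊢ p2, p0
    [WL] p0, p0 ⊢ p0, p0
      [WR] p0 ⊢ p0, p0
        [Ax] p0 ⊢ p0
    [Ax] p2 ⊢ p2

Result: YES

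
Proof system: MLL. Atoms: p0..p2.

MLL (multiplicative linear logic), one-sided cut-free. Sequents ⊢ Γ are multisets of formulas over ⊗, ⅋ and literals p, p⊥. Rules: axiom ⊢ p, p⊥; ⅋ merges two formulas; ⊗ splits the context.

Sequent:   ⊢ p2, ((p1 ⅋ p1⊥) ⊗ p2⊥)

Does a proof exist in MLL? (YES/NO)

Derivation (root first):
[⊗]  ⊢ p2, ((p1 ⅋ p1⊥) ⊗ p2⊥)
  [⅋]  ⊢ (p1 ⅋ p1⊥)
    [Ax]  ⊢ p1, p1⊥
  [Ax]  ⊢ p2, p2⊥

Result: YES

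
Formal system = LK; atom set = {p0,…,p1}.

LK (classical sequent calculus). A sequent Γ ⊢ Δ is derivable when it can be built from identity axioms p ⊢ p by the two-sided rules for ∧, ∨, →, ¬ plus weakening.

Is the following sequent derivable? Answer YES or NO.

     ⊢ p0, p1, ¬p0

Proof tree:
[¬R]  ⊢ p0, p1, ¬p0
  [WR] p0 ⊢ p0, p1
    [Ax] p0 ⊢ p0

Result: YES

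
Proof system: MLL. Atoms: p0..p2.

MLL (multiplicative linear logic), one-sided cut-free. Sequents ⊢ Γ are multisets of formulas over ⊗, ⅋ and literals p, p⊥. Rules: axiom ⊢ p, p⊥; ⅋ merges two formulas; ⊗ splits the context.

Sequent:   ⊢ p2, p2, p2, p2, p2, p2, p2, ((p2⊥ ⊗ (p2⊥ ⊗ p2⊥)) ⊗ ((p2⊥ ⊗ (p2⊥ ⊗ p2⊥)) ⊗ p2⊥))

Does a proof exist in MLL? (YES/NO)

Derivation trace:
[⊗]  ⊢ p2, p2, p2, p2, p2, p2, p2, ((p2⊥ ⊗ (p2⊥ ⊗ p2⊥)) ⊗ ((p2⊥ ⊗ (p2⊥ ⊗ p2⊥)) ⊗ p2⊥))
  [⊗]  ⊢ p2, p2, p2, (p2⊥ ⊗ (p2⊥ ⊗ p2⊥))
    [Ax]  ⊢ p2, p2⊥
    [⊗]  ⊢ p2, p2, (p2⊥ ⊗ p2⊥)
      [Ax]  ⊢ p2, p2⊥
      [Ax]  ⊢ p2, p2⊥
  [⊗]  ⊢ p2, p2, p2, p2, ((p2⊥ ⊗ (p2⊥ ⊗ p2⊥)) ⊗ p2⊥)
    [⊗]  ⊢ p2, p2, p2, (p2⊥ ⊗ (p2⊥ ⊗ p2⊥))
      [Ax]  ⊢ p2, p2⊥
      [⊗]  ⊢ p2, p2, (p2⊥ ⊗ p2⊥)
        [Ax]  ⊢ p2, p2⊥
        [Ax]  ⊢ p2, p2⊥
    [Ax]  ⊢ p2, p2⊥

Result: YES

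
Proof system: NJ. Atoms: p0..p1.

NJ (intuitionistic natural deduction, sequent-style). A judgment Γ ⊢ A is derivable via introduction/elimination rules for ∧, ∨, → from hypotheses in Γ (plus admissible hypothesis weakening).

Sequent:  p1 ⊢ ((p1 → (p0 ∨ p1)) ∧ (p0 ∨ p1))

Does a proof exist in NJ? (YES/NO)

Derivation trace:
[∧I] p1 ⊢ ((p1 → (p0 ∨ p1)) ∧ (p0 ∨ p1))
  [→I]  ⊢ (p1 → (p0 ∨ p1))
    [∨I₂] p1 ⊢ (p0 ∨ p1)
      [Ax] p1 ⊢ p1
  [∨I₂] p1 ⊢ (p0 ∨ p1)
    [Ax] p1 ⊢ p1

Result: YES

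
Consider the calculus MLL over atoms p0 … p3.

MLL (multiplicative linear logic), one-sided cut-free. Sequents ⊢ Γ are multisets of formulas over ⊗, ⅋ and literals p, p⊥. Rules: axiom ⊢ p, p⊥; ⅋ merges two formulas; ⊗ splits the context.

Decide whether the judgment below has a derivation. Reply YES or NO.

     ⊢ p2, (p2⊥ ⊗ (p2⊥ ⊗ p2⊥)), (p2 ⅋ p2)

Proof tree:
[⅋]  ⊢ p2, (p2⊥ ⊗ (p2⊥ ⊗ p2⊥)), (p2 ⅋ p2)
  [⊗]  ⊢ p2, p2, p2, (p2⊥ ⊗ (p2⊥ ⊗ p2⊥))
    [Ax]  ⊢ p2, p2⊥
    [⊗]  ⊢ p2, p2, (p2⊥ ⊗ p2⊥)
      [Ax]  ⊢ p2, p2⊥
      [Ax]  ⊢ p2, p2⊥

Result: YES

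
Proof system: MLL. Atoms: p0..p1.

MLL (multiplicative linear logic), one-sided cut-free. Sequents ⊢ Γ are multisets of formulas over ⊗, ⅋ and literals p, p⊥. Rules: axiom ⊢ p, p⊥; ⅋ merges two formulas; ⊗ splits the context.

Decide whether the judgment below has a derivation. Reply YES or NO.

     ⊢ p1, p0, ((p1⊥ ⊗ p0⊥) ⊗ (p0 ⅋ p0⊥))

Derivation (root first):
[⊗]  ⊢ p1, p0, ((p1⊥ ⊗ p0⊥) ⊗ (p0 ⅋ p0⊥))
  [⊗]  ⊢ p1, p0, (p1⊥ ⊗ p0⊥)
    [Ax]  ⊢ p1, p1⊥
    [Ax]  ⊢ p0, p0⊥
  [⅋]  ⊢ (p0 ⅋ p0⊥)
    [Ax]  ⊢ p0, p0⊥

Result: YES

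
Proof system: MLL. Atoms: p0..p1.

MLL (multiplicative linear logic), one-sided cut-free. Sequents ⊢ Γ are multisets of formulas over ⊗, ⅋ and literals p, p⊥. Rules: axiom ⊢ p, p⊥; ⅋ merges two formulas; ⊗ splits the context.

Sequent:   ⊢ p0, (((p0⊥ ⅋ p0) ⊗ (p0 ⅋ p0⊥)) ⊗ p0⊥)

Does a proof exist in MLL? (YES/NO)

Derivation (root first):
[⊗]  ⊢ p0, (((p0⊥ ⅋ p0) ⊗ (p0 ⅋ p0⊥)) ⊗ p0⊥)
  [⊗]  ⊢ ((p0⊥ ⅋ p0) ⊗ (p0 ⅋ p0⊥))
    [⅋]  ⊢ (p0⊥ ⅋ p0)
      [Ax]  ⊢ p0, p0⊥
    [⅋]  ⊢ (p0 ⅋ p0⊥)
      [Ax]  ⊢ p0, p0⊥
  [Ax]  ⊢ p0, p0⊥

Result: YES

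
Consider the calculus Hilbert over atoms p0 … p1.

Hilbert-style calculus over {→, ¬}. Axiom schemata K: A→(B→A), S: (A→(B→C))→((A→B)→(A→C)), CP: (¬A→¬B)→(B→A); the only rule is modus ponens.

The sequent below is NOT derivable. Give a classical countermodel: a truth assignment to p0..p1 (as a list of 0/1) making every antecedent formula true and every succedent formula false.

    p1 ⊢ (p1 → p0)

Truth-table refutation:
  v=00: Γ:[p1=F] Δ:[(p1 → p0)=T] refutes=False
  v=01: Γ:[p1=T] Δ:[(p1 → p0)=F] refutes=True  ← countermodel

Result: [0, 1]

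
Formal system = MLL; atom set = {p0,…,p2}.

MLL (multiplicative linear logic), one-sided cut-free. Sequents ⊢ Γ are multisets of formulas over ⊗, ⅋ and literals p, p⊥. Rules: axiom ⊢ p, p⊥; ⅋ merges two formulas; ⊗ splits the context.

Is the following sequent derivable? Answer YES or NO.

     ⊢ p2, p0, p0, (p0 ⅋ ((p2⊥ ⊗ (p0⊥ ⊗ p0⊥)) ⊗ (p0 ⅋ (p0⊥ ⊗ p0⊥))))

Derivation (root first):
[⅋]  ⊢ p2, p0, p0, (p0 ⅋ ((p2⊥ ⊗ (p0⊥ ⊗ p0⊥)) ⊗ (p0 ⅋ (p0⊥ ⊗ p0⊥))))
  [⊗]  ⊢ p2, p0, p0, p0, ((p2⊥ ⊗ (p0⊥ ⊗ p0⊥)) ⊗ (p0 ⅋ (p0⊥ ⊗ p0⊥)))
    [⊗]  ⊢ p2, p0, p0, (p2⊥ ⊗ (p0⊥ ⊗ p0⊥))
      [Ax]  ⊢ p2, p2⊥
      [⊗]  ⊢ p0, p0, (p0⊥ ⊗ p0⊥)
        [Ax]  ⊢ p0, p0⊥
        [Ax]  ⊢ p0, p0⊥
    [⅋]  ⊢ p0, (p0 ⅋ (p0⊥ ⊗ p0⊥))
      [⊗]  ⊢ p0, p0, (p0⊥ ⊗ p0⊥)
        [Ax]  ⊢ p0, p0⊥
        [Ax]  ⊢ p0, p0⊥

Result: YES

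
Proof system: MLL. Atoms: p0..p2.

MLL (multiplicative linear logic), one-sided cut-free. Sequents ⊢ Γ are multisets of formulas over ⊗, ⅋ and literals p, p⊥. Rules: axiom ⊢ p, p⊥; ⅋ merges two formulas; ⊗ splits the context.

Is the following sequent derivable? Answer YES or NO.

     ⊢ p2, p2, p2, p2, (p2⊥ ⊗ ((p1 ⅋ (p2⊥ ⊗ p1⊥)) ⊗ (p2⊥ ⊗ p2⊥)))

Proof tree:
[⊗]  ⊢ p2, p2, p2, p2, (p2⊥ ⊗ ((p1 ⅋ (p2⊥ ⊗ p1⊥)) ⊗ (p2⊥ ⊗ p2⊥)))
  [Ax]  ⊢ p2, p2⊥
  [⊗]  ⊢ p2, p2, p2, ((p1 ⅋ (p2⊥ ⊗ p1⊥)) ⊗ (p2⊥ ⊗ p2⊥))
    [⅋]  ⊢ p2, (p1 ⅋ (p2⊥ ⊗ p1⊥))
      [⊗]  ⊢ p2, p1, (p2⊥ ⊗ p1⊥)
        [Ax]  ⊢ p2, p2⊥
        [Ax]  ⊢ p1, p1⊥
    [⊗]  ⊢ p2, p2, (p2⊥ ⊗ p2⊥)
      [Ax]  ⊢ p2, p2⊥
      [Ax]  ⊢ p2, p2⊥

Result: YES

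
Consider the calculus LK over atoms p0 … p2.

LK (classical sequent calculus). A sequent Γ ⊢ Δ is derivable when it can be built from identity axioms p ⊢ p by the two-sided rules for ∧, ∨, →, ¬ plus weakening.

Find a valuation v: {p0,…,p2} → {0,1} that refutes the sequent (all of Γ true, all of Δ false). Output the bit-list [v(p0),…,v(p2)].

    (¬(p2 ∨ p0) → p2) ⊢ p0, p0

Truth-table refutation:
  v=000: Γ:[(¬(p2 ∨ p0) → p2)=F] Δ:[p0=F, p0=F] refutes=False
  v=001: Γ:[(¬(p2 ∨ p0) → p2)=T] Δ:[p0=F, p0=F] refutes=True  ← countermodel

Result: [0, 0, 1]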